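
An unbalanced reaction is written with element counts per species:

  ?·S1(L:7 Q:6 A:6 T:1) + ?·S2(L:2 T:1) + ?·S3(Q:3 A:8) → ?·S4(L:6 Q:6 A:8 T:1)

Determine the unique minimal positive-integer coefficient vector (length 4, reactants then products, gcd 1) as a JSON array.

Coefficients: [4, 1, 2, 5]

L: 4·7+1·2+2·0 = 30 | 5·6 = 30
Q: 4·6+1·0+2·3 = 30 | 5·6 = 30
A: 4·6+1·0+2·8 = 40 | 5·8 = 40
T: 4·1+1·1+2·0 = 5 | 5·1 = 5
gcd(4,1,2,5) = 1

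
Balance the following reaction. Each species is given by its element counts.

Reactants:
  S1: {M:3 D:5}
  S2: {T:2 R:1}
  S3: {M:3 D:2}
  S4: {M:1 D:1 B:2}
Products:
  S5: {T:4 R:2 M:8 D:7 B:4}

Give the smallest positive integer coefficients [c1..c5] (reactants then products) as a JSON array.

Coefficients: [1, 6, 5, 6, 3]

T: 1·0+6·2+5·0+6·0 = 12 | 3·4 = 12
R: 1·0+6·1+5·0+6·0 = 6 | 3·2 = 6
M: 1·3+6·0+5·3+6·1 = 24 | 3·8 = 24
D: 1·5+6·0+5·2+6·1 = 21 | 3·7 = 21
B: 1·0+6·0+5·0+6·2 = 12 | 3·4 = 12
gcd(1,6,5,6,3) = 1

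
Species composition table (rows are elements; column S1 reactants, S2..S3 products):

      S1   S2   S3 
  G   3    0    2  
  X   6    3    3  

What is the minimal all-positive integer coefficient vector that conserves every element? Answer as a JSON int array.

Coefficients: [2, 1, 3]

G: 2·3 = 6 | 1·0+3·2 = 6
X: 2·6 = 12 | 1·3+3·3 = 12
gcd(2,1,3) = 1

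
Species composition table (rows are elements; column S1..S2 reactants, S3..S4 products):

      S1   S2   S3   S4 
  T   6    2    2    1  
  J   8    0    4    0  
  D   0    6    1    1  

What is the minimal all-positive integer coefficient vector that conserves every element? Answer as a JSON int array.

Coefficients: [1, 1, 2, 4]

T: 1·6+1·2 = 8 | 2·2+4·1 = 8
J: 1·8+1·0 = 8 | 2·4+4·0 = 8
D: 1·0+1·6 = 6 | 2·1+4·1 = 6
gcd(1,1,2,4) = 1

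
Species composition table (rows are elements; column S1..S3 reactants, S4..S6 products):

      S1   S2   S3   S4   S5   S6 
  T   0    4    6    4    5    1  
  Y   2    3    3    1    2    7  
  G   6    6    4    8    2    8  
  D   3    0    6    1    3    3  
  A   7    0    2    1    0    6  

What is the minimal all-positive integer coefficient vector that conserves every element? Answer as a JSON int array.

Coefficients: [1, 5, 4, 3, 6, 2]

T: 1·0+5·4+4·6 = 44 | 3·4+6·5+2·1 = 44
Y: 1·2+5·3+4·3 = 29 | 3·1+6·2+2·7 = 29
G: 1·6+5·6+4·4 = 52 | 3·8+6·2+2·8 = 52
D: 1·3+5·0+4·6 = 27 | 3·1+6·3+2·3 = 27
A: 1·7+5·0+4·2 = 15 | 3·1+6·0+2·6 = 15
gcd(1,5,4,3,6,2) = 1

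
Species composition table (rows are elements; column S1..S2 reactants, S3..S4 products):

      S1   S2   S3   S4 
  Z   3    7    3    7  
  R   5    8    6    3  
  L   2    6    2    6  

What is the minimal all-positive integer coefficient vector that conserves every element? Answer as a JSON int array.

Coefficients: [5, 1, 5, 1]

Z: 5·3+1·7 = 22 | 5·3+1·7 = 22
R: 5·5+1·8 = 33 | 5·6+1·3 = 33
L: 5·2+1·6 = 16 | 5·2+1·6 = 16
gcd(5,1,5,1) = 1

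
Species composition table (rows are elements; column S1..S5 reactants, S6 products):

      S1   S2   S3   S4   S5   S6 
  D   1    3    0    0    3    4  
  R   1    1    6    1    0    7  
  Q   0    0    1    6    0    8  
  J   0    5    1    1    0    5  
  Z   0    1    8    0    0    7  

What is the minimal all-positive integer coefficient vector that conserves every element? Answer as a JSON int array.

D: 2·1+3·3+4·0+6·0+3·3 = 20 | 5·4 = 20
R: 2·1+3·1+4·6+6·1+3·0 = 35 | 5·7 = 35
Q: 2·0+3·0+4·1+6·6+3·0 = 40 | 5·8 = 40
J: 2·0+3·5+4·1+6·1+3·0 = 25 | 5·5 = 25
Z: 2·0+3·1+4·8+6·0+3·0 = 35 | 5·7 = 35
gcd(2,3,4,6,3,5) = 1

Coefficients: [2, 3, 4, 6, 3, 5]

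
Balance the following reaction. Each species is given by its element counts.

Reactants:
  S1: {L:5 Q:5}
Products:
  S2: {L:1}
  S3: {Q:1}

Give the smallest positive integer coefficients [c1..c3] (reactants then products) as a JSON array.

Coefficients: [1, 5, 5]

L: 1·5 = 5 | 5·1+5·0 = 5
Q: 1·5 = 5 | 5·0+5·1 = 5
gcd(1,5,5) = 1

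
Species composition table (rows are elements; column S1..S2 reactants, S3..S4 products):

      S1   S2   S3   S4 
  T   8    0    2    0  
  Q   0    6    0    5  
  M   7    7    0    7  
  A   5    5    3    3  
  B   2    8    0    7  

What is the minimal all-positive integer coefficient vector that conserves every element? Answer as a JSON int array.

Coefficients: [1, 5, 4, 6]

T: 1·8+5·0 = 8 | 4·2+6·0 = 8
Q: 1·0+5·6 = 30 | 4·0+6·5 = 30
M: 1·7+5·7 = 42 | 4·0+6·7 = 42
A: 1·5+5·5 = 30 | 4·3+6·3 = 30
B: 1·2+5·8 = 42 | 4·0+6·7 = 42
gcd(1,5,4,6) = 1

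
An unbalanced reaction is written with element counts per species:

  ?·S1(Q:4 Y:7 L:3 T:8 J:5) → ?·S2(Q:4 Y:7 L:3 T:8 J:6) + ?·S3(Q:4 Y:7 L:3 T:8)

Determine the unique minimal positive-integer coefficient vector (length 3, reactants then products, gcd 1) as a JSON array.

Q: 6·4 = 24 | 5·4+1·4 = 24
Y: 6·7 = 42 | 5·7+1·7 = 42
L: 6·3 = 18 | 5·3+1·3 = 18
T: 6·8 = 48 | 5·8+1·8 = 48
J: 6·5 = 30 | 5·6+1·0 = 30
gcd(6,5,1) = 1

Coefficients: [6, 5, 1]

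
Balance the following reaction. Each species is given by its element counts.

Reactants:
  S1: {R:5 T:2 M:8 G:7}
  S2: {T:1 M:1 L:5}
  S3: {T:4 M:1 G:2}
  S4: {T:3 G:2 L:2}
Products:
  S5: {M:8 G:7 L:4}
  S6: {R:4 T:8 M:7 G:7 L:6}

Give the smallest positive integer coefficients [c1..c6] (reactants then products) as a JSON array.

Coefficients: [4, 6, 5, 2, 1, 5]

R: 4·5+6·0+5·0+2·0 = 20 | 1·0+5·4 = 20
T: 4·2+6·1+5·4+2·3 = 40 | 1·0+5·8 = 40
M: 4·8+6·1+5·1+2·0 = 43 | 1·8+5·7 = 43
G: 4·7+6·0+5·2+2·2 = 42 | 1·7+5·7 = 42
L: 4·0+6·5+5·0+2·2 = 34 | 1·4+5·6 = 34
gcd(4,6,5,2,1,5) = 1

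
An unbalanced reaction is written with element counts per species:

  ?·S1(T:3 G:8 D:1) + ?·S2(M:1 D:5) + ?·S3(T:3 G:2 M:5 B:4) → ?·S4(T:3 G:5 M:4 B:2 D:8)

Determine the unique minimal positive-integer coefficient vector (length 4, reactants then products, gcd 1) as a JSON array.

Coefficients: [1, 3, 1, 2]

T: 1·3+3·0+1·3 = 6 | 2·3 = 6
G: 1·8+3·0+1·2 = 10 | 2·5 = 10
M: 1·0+3·1+1·5 = 8 | 2·4 = 8
B: 1·0+3·0+1·4 = 4 | 2·2 = 4
D: 1·1+3·5+1·0 = 16 | 2·8 = 16
gcd(1,3,1,2) = 1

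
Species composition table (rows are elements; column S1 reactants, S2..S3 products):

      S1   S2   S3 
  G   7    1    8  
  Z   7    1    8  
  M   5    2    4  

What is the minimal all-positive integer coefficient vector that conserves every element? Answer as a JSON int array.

Coefficients: [4, 4, 3]

G: 4·7 = 28 | 4·1+3·8 = 28
Z: 4·7 = 28 | 4·1+3·8 = 28
M: 4·5 = 20 | 4·2+3·4 = 20
gcd(4,4,3) = 1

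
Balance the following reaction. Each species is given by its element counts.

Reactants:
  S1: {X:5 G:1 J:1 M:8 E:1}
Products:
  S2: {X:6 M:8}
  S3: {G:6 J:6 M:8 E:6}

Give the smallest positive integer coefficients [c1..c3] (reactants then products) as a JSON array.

Coefficients: [6, 5, 1]

X: 6·5 = 30 | 5·6+1·0 = 30
G: 6·1 = 6 | 5·0+1·6 = 6
J: 6·1 = 6 | 5·0+1·6 = 6
M: 6·8 = 48 | 5·8+1·8 = 48
E: 6·1 = 6 | 5·0+1·6 = 6
gcd(6,5,1) = 1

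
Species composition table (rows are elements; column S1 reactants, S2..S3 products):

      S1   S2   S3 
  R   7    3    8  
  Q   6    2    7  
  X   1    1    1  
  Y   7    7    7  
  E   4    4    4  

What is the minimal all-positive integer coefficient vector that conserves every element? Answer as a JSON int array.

Coefficients: [5, 1, 4]

R: 5·7 = 35 | 1·3+4·8 = 35
Q: 5·6 = 30 | 1·2+4·7 = 30
X: 5·1 = 5 | 1·1+4·1 = 5
Y: 5·7 = 35 | 1·7+4·7 = 35
E: 5·4 = 20 | 1·4+4·4 = 20
gcd(5,1,4) = 1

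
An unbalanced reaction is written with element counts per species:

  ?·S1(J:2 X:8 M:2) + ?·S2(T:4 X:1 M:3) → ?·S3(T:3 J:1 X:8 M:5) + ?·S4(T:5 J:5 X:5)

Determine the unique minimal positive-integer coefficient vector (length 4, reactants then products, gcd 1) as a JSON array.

T: 5·0+5·4 = 20 | 5·3+1·5 = 20
J: 5·2+5·0 = 10 | 5·1+1·5 = 10
X: 5·8+5·1 = 45 | 5·8+1·5 = 45
M: 5·2+5·3 = 25 | 5·5+1·0 = 25
gcd(5,5,5,1) = 1

Coefficients: [5, 5, 5, 1]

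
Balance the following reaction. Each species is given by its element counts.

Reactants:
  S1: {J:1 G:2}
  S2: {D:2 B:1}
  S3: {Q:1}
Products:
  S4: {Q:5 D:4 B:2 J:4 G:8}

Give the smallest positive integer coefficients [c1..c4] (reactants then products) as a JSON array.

Q: 4·0+2·0+5·1 = 5 | 1·5 = 5
D: 4·0+2·2+5·0 = 4 | 1·4 = 4
B: 4·0+2·1+5·0 = 2 | 1·2 = 2
J: 4·1+2·0+5·0 = 4 | 1·4 = 4
G: 4·2+2·0+5·0 = 8 | 1·8 = 8
gcd(4,2,5,1) = 1

Coefficients: [4, 2, 5, 1]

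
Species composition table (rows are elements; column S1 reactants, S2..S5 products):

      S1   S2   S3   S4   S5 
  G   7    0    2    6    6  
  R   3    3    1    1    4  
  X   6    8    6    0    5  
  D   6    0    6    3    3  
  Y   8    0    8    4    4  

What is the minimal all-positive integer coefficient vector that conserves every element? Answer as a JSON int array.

Coefficients: [6, 1, 3, 4, 2]

G: 6·7 = 42 | 1·0+3·2+4·6+2·6 = 42
R: 6·3 = 18 | 1·3+3·1+4·1+2·4 = 18
X: 6·6 = 36 | 1·8+3·6+4·0+2·5 = 36
D: 6·6 = 36 | 1·0+3·6+4·3+2·3 = 36
Y: 6·8 = 48 | 1·0+3·8+4·4+2·4 = 48
gcd(6,1,3,4,2) = 1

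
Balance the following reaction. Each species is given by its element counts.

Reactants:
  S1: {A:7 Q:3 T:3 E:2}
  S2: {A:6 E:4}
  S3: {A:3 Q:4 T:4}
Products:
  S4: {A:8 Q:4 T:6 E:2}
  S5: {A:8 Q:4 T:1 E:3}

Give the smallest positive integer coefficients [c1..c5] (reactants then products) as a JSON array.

Coefficients: [4, 1, 2, 3, 2]

A: 4·7+1·6+2·3 = 40 | 3·8+2·8 = 40
Q: 4·3+1·0+2·4 = 20 | 3·4+2·4 = 20
T: 4·3+1·0+2·4 = 20 | 3·6+2·1 = 20
E: 4·2+1·4+2·0 = 12 | 3·2+2·3 = 12
gcd(4,1,2,3,2) = 1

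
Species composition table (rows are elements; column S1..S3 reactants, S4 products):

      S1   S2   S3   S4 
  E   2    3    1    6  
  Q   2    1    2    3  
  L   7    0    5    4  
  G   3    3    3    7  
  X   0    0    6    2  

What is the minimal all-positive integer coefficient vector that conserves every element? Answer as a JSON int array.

Coefficients: [1, 5, 1, 3]

E: 1·2+5·3+1·1 = 18 | 3·6 = 18
Q: 1·2+5·1+1·2 = 9 | 3·3 = 9
L: 1·7+5·0+1·5 = 12 | 3·4 = 12
G: 1·3+5·3+1·3 = 21 | 3·7 = 21
X: 1·0+5·0+1·6 = 6 | 3·2 = 6
gcd(1,5,1,3) = 1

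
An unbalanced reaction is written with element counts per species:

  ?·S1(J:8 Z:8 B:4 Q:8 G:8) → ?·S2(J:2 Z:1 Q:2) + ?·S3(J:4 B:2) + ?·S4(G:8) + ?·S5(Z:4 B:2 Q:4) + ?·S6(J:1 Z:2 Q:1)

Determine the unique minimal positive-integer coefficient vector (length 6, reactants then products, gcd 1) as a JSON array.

J: 3·8 = 24 | 4·2+3·4+3·0+3·0+4·1 = 24
Z: 3·8 = 24 | 4·1+3·0+3·0+3·4+4·2 = 24
B: 3·4 = 12 | 4·0+3·2+3·0+3·2+4·0 = 12
Q: 3·8 = 24 | 4·2+3·0+3·0+3·4+4·1 = 24
G: 3·8 = 24 | 4·0+3·0+3·8+3·0+4·0 = 24
gcd(3,4,3,3,3,4) = 1

Coefficients: [3, 4, 3, 3, 3, 4]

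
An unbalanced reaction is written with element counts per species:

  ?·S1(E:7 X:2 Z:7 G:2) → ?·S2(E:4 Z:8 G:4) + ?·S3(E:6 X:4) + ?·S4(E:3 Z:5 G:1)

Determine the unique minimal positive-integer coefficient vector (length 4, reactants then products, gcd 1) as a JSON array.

Coefficients: [4, 1, 2, 4]

E: 4·7 = 28 | 1·4+2·6+4·3 = 28
X: 4·2 = 8 | 1·0+2·4+4·0 = 8
Z: 4·7 = 28 | 1·8+2·0+4·5 = 28
G: 4·2 = 8 | 1·4+2·0+4·1 = 8
gcd(4,1,2,4) = 1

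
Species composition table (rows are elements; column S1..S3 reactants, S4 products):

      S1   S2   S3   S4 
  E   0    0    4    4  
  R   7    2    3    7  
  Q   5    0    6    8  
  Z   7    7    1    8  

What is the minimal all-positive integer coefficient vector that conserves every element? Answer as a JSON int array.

Coefficients: [2, 3, 5, 5]

E: 2·0+3·0+5·4 = 20 | 5·4 = 20
R: 2·7+3·2+5·3 = 35 | 5·7 = 35
Q: 2·5+3·0+5·6 = 40 | 5·8 = 40
Z: 2·7+3·7+5·1 = 40 | 5·8 = 40
gcd(2,3,5,5) = 1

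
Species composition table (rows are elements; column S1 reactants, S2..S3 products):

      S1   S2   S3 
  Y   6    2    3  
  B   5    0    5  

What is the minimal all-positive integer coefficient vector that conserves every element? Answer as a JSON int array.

Coefficients: [2, 3, 2]

Y: 2·6 = 12 | 3·2+2·3 = 12
B: 2·5 = 10 | 3·0+2·5 = 10
gcd(2,3,2) = 1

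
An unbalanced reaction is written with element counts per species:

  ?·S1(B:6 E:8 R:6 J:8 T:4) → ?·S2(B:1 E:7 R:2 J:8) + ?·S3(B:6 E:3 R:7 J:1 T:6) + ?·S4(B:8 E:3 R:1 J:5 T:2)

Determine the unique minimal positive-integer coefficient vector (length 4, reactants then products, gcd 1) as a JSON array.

Coefficients: [5, 4, 3, 1]

B: 5·6 = 30 | 4·1+3·6+1·8 = 30
E: 5·8 = 40 | 4·7+3·3+1·3 = 40
R: 5·6 = 30 | 4·2+3·7+1·1 = 30
J: 5·8 = 40 | 4·8+3·1+1·5 = 40
T: 5·4 = 20 | 4·0+3·6+1·2 = 20
gcd(5,4,3,1) = 1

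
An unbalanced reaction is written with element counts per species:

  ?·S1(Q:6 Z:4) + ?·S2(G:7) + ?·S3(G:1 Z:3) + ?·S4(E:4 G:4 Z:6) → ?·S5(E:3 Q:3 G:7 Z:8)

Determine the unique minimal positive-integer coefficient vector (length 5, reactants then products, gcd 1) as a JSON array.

E: 2·0+2·0+2·0+3·4 = 12 | 4·3 = 12
Q: 2·6+2·0+2·0+3·0 = 12 | 4·3 = 12
G: 2·0+2·7+2·1+3·4 = 28 | 4·7 = 28
Z: 2·4+2·0+2·3+3·6 = 32 | 4·8 = 32
gcd(2,2,2,3,4) = 1

Coefficients: [2, 2, 2, 3, 4]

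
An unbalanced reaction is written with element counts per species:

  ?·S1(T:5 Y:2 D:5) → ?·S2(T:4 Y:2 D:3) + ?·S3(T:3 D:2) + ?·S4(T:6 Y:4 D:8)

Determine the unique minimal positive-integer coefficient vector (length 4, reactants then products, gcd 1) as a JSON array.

Coefficients: [5, 1, 3, 2]

T: 5·5 = 25 | 1·4+3·3+2·6 = 25
Y: 5·2 = 10 | 1·2+3·0+2·4 = 10
D: 5·5 = 25 | 1·3+3·2+2·8 = 25
gcd(5,1,3,2) = 1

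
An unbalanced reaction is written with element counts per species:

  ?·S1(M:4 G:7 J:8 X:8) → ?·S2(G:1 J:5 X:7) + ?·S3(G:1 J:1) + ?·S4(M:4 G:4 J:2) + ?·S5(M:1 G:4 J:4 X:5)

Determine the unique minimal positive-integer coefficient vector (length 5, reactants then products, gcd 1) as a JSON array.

Coefficients: [6, 4, 2, 5, 4]

M: 6·4 = 24 | 4·0+2·0+5·4+4·1 = 24
G: 6·7 = 42 | 4·1+2·1+5·4+4·4 = 42
J: 6·8 = 48 | 4·5+2·1+5·2+4·4 = 48
X: 6·8 = 48 | 4·7+2·0+5·0+4·5 = 48
gcd(6,4,2,5,4) = 1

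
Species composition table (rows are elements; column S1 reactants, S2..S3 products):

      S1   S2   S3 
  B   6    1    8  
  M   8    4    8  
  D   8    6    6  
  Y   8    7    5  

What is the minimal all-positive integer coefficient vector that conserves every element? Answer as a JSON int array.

Coefficients: [3, 2, 2]

B: 3·6 = 18 | 2·1+2·8 = 18
M: 3·8 = 24 | 2·4+2·8 = 24
D: 3·8 = 24 | 2·6+2·6 = 24
Y: 3·8 = 24 | 2·7+2·5 = 24
gcd(3,2,2) = 1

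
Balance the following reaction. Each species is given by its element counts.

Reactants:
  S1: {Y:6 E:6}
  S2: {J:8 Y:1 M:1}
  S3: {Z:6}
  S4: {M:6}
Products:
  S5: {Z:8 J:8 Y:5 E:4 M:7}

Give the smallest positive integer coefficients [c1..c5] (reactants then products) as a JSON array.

Coefficients: [2, 3, 4, 3, 3]

Z: 2·0+3·0+4·6+3·0 = 24 | 3·8 = 24
J: 2·0+3·8+4·0+3·0 = 24 | 3·8 = 24
Y: 2·6+3·1+4·0+3·0 = 15 | 3·5 = 15
E: 2·6+3·0+4·0+3·0 = 12 | 3·4 = 12
M: 2·0+3·1+4·0+3·6 = 21 | 3·7 = 21
gcd(2,3,4,3,3) = 1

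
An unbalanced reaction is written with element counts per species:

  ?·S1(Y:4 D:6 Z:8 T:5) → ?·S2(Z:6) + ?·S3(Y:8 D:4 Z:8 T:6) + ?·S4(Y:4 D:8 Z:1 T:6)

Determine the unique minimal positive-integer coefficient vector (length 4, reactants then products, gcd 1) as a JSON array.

Y: 6·4 = 24 | 6·0+1·8+4·4 = 24
D: 6·6 = 36 | 6·0+1·4+4·8 = 36
Z: 6·8 = 48 | 6·6+1·8+4·1 = 48
T: 6·5 = 30 | 6·0+1·6+4·6 = 30
gcd(6,6,1,4) = 1

Coefficients: [6, 6, 1, 4]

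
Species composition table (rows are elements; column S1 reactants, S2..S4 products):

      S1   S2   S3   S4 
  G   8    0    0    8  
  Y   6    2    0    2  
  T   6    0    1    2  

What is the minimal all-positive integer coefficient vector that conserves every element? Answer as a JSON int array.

G: 1·8 = 8 | 2·0+4·0+1·8 = 8
Y: 1·6 = 6 | 2·2+4·0+1·2 = 6
T: 1·6 = 6 | 2·0+4·1+1·2 = 6
gcd(1,2,4,1) = 1

Coefficients: [1, 2, 4, 1]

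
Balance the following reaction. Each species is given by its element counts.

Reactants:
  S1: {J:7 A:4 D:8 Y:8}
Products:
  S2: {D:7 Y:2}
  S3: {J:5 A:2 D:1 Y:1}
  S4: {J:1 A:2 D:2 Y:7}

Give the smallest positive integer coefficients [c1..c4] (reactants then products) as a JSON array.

J: 4·7 = 28 | 3·0+5·5+3·1 = 28
A: 4·4 = 16 | 3·0+5·2+3·2 = 16
D: 4·8 = 32 | 3·7+5·1+3·2 = 32
Y: 4·8 = 32 | 3·2+5·1+3·7 = 32
gcd(4,3,5,3) = 1

Coefficients: [4, 3, 5, 3]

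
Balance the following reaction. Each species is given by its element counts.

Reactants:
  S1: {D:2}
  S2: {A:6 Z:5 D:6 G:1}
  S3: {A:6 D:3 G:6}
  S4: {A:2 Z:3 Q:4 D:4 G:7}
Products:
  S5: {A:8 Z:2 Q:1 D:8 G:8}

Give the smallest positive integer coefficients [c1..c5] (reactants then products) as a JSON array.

A: 5·0+1·6+4·6+1·2 = 32 | 4·8 = 32
Z: 5·0+1·5+4·0+1·3 = 8 | 4·2 = 8
Q: 5·0+1·0+4·0+1·4 = 4 | 4·1 = 4
D: 5·2+1·6+4·3+1·4 = 32 | 4·8 = 32
G: 5·0+1·1+4·6+1·7 = 32 | 4·8 = 32
gcd(5,1,4,1,4) = 1

Coefficients: [5, 1, 4, 1, 4]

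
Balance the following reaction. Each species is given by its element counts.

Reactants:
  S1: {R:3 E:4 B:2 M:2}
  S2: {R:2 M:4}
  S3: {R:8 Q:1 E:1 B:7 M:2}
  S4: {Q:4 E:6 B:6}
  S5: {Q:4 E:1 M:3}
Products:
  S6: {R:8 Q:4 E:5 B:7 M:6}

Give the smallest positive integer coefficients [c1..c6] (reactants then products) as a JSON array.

R: 4·3+2·2+4·8+1·0+4·0 = 48 | 6·8 = 48
Q: 4·0+2·0+4·1+1·4+4·4 = 24 | 6·4 = 24
E: 4·4+2·0+4·1+1·6+4·1 = 30 | 6·5 = 30
B: 4·2+2·0+4·7+1·6+4·0 = 42 | 6·7 = 42
M: 4·2+2·4+4·2+1·0+4·3 = 36 | 6·6 = 36
gcd(4,2,4,1,4,6) = 1

Coefficients: [4, 2, 4, 1, 4, 6]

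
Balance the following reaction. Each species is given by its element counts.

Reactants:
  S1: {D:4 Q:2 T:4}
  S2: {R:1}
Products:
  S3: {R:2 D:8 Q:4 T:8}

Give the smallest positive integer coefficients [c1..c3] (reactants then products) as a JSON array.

Coefficients: [2, 2, 1]

R: 2·0+2·1 = 2 | 1·2 = 2
D: 2·4+2·0 = 8 | 1·8 = 8
Q: 2·2+2·0 = 4 | 1·4 = 4
T: 2·4+2·0 = 8 | 1·8 = 8
gcd(2,2,1) = 1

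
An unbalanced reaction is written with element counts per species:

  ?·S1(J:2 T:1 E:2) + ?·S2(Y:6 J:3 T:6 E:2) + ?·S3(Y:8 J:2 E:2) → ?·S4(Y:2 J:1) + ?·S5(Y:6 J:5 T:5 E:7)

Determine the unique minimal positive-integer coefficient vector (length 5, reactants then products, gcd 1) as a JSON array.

Coefficients: [4, 1, 2, 5, 2]

Y: 4·0+1·6+2·8 = 22 | 5·2+2·6 = 22
J: 4·2+1·3+2·2 = 15 | 5·1+2·5 = 15
T: 4·1+1·6+2·0 = 10 | 5·0+2·5 = 10
E: 4·2+1·2+2·2 = 14 | 5·0+2·7 = 14
gcd(4,1,2,5,2) = 1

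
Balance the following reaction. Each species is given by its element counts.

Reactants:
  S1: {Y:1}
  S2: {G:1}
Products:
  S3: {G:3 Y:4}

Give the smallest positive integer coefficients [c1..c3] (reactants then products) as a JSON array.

G: 4·0+3·1 = 3 | 1·3 = 3
Y: 4·1+3·0 = 4 | 1·4 = 4
gcd(4,3,1) = 1

Coefficients: [4, 3, 1]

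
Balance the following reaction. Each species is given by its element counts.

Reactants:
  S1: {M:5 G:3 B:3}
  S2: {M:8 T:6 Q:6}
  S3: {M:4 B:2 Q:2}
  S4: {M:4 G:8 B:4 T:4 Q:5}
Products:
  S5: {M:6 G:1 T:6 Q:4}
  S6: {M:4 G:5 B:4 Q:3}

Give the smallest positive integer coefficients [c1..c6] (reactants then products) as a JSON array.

M: 2·5+3·8+1·4+3·4 = 50 | 5·6+5·4 = 50
G: 2·3+3·0+1·0+3·8 = 30 | 5·1+5·5 = 30
B: 2·3+3·0+1·2+3·4 = 20 | 5·0+5·4 = 20
T: 2·0+3·6+1·0+3·4 = 30 | 5·6+5·0 = 30
Q: 2·0+3·6+1·2+3·5 = 35 | 5·4+5·3 = 35
gcd(2,3,1,3,5,5) = 1

Coefficients: [2, 3, 1, 3, 5, 5]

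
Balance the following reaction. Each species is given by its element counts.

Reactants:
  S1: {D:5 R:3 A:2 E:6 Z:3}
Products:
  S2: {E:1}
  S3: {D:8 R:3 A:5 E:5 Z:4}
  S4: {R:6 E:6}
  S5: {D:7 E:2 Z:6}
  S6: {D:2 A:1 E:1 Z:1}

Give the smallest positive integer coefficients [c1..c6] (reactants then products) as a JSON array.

Coefficients: [5, 6, 1, 2, 1, 5]

D: 5·5 = 25 | 6·0+1·8+2·0+1·7+5·2 = 25
R: 5·3 = 15 | 6·0+1·3+2·6+1·0+5·0 = 15
A: 5·2 = 10 | 6·0+1·5+2·0+1·0+5·1 = 10
E: 5·6 = 30 | 6·1+1·5+2·6+1·2+5·1 = 30
Z: 5·3 = 15 | 6·0+1·4+2·0+1·6+5·1 = 15
gcd(5,6,1,2,1,5) = 1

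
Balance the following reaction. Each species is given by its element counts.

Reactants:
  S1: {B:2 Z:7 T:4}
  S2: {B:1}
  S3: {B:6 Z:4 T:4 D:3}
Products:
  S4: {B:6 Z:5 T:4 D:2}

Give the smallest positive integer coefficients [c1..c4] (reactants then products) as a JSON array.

Coefficients: [1, 4, 2, 3]

B: 1·2+4·1+2·6 = 18 | 3·6 = 18
Z: 1·7+4·0+2·4 = 15 | 3·5 = 15
T: 1·4+4·0+2·4 = 12 | 3·4 = 12
D: 1·0+4·0+2·3 = 6 | 3·2 = 6
gcd(1,4,2,3) = 1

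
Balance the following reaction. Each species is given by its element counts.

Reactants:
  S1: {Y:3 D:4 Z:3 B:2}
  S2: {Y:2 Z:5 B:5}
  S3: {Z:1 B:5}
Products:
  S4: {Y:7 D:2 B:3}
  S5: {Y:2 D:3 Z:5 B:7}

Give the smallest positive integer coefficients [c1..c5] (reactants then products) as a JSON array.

Y: 5·3+2·2+5·0 = 19 | 1·7+6·2 = 19
D: 5·4+2·0+5·0 = 20 | 1·2+6·3 = 20
Z: 5·3+2·5+5·1 = 30 | 1·0+6·5 = 30
B: 5·2+2·5+5·5 = 45 | 1·3+6·7 = 45
gcd(5,2,5,1,6) = 1

Coefficients: [5, 2, 5, 1, 6]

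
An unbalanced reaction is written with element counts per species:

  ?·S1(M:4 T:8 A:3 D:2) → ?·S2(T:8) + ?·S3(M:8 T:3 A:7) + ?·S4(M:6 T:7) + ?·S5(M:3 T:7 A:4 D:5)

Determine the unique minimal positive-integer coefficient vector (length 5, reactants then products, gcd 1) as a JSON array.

M: 5·4 = 20 | 2·0+1·8+1·6+2·3 = 20
T: 5·8 = 40 | 2·8+1·3+1·7+2·7 = 40
A: 5·3 = 15 | 2·0+1·7+1·0+2·4 = 15
D: 5·2 = 10 | 2·0+1·0+1·0+2·5 = 10
gcd(5,2,1,1,2) = 1

Coefficients: [5, 2, 1, 1, 2]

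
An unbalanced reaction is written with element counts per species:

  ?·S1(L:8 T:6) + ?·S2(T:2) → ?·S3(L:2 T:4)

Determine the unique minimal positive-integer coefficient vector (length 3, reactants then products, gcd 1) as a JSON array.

L: 1·8+5·0 = 8 | 4·2 = 8
T: 1·6+5·2 = 16 | 4·4 = 16
gcd(1,5,4) = 1

Coefficients: [1, 5, 4]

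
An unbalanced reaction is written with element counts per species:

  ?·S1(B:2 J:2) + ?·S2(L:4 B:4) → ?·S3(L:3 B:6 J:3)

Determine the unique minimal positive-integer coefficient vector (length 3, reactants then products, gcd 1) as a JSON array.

Coefficients: [6, 3, 4]

L: 6·0+3·4 = 12 | 4·3 = 12
B: 6·2+3·4 = 24 | 4·6 = 24
J: 6·2+3·0 = 12 | 4·3 = 12
gcd(6,3,4) = 1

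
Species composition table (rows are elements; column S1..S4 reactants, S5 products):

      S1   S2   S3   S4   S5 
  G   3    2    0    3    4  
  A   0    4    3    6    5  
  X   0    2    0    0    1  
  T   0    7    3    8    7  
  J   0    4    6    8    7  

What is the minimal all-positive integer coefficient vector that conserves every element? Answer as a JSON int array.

G: 3·3+2·2+2·0+1·3 = 16 | 4·4 = 16
A: 3·0+2·4+2·3+1·6 = 20 | 4·5 = 20
X: 3·0+2·2+2·0+1·0 = 4 | 4·1 = 4
T: 3·0+2·7+2·3+1·8 = 28 | 4·7 = 28
J: 3·0+2·4+2·6+1·8 = 28 | 4·7 = 28
gcd(3,2,2,1,4) = 1

Coefficients: [3, 2, 2, 1, 4]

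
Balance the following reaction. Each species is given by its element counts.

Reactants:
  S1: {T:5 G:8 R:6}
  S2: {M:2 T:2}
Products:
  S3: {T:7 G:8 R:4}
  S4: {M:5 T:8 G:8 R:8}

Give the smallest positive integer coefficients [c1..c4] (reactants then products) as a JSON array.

M: 4·0+5·2 = 10 | 2·0+2·5 = 10
T: 4·5+5·2 = 30 | 2·7+2·8 = 30
G: 4·8+5·0 = 32 | 2·8+2·8 = 32
R: 4·6+5·0 = 24 | 2·4+2·8 = 24
gcd(4,5,2,2) = 1

Coefficients: [4, 5, 2, 2]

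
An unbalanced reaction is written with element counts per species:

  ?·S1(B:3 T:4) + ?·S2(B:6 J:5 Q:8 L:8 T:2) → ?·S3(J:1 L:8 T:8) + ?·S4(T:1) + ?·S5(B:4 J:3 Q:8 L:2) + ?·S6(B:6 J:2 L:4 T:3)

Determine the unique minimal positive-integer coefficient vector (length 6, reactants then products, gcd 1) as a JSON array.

Coefficients: [6, 6, 2, 5, 6, 5]

B: 6·3+6·6 = 54 | 2·0+5·0+6·4+5·6 = 54
J: 6·0+6·5 = 30 | 2·1+5·0+6·3+5·2 = 30
Q: 6·0+6·8 = 48 | 2·0+5·0+6·8+5·0 = 48
L: 6·0+6·8 = 48 | 2·8+5·0+6·2+5·4 = 48
T: 6·4+6·2 = 36 | 2·8+5·1+6·0+5·3 = 36
gcd(6,6,2,5,6,5) = 1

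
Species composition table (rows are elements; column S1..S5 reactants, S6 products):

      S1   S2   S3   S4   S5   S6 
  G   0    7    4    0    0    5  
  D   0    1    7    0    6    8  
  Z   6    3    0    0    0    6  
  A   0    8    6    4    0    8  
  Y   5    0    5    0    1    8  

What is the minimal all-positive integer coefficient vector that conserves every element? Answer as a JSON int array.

G: 5·0+2·7+4·4+2·0+3·0 = 30 | 6·5 = 30
D: 5·0+2·1+4·7+2·0+3·6 = 48 | 6·8 = 48
Z: 5·6+2·3+4·0+2·0+3·0 = 36 | 6·6 = 36
A: 5·0+2·8+4·6+2·4+3·0 = 48 | 6·8 = 48
Y: 5·5+2·0+4·5+2·0+3·1 = 48 | 6·8 = 48
gcd(5,2,4,2,3,6) = 1

Coefficients: [5, 2, 4, 2, 3, 6]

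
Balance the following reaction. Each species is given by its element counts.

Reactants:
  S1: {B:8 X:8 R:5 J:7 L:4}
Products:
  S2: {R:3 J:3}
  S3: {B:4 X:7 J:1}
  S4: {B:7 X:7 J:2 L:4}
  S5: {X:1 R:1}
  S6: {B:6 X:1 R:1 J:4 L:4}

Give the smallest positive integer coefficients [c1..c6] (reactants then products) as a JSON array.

B: 3·8 = 24 | 4·0+1·4+2·7+2·0+1·6 = 24
X: 3·8 = 24 | 4·0+1·7+2·7+2·1+1·1 = 24
R: 3·5 = 15 | 4·3+1·0+2·0+2·1+1·1 = 15
J: 3·7 = 21 | 4·3+1·1+2·2+2·0+1·4 = 21
L: 3·4 = 12 | 4·0+1·0+2·4+2·0+1·4 = 12
gcd(3,4,1,2,2,1) = 1

Coefficients: [3, 4, 1, 2, 2, 1]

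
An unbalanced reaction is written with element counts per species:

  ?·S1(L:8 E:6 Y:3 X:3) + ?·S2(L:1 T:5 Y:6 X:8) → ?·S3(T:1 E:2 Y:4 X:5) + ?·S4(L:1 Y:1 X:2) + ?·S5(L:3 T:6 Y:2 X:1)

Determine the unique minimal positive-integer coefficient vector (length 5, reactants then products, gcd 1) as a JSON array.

L: 1·8+3·1 = 11 | 3·0+5·1+2·3 = 11
T: 1·0+3·5 = 15 | 3·1+5·0+2·6 = 15
E: 1·6+3·0 = 6 | 3·2+5·0+2·0 = 6
Y: 1·3+3·6 = 21 | 3·4+5·1+2·2 = 21
X: 1·3+3·8 = 27 | 3·5+5·2+2·1 = 27
gcd(1,3,3,5,2) = 1

Coefficients: [1, 3, 3, 5, 2]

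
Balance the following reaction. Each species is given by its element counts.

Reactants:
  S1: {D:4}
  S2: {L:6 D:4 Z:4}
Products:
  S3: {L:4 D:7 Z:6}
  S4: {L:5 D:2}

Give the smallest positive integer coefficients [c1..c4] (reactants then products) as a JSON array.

Coefficients: [3, 6, 4, 4]

L: 3·0+6·6 = 36 | 4·4+4·5 = 36
D: 3·4+6·4 = 36 | 4·7+4·2 = 36
Z: 3·0+6·4 = 24 | 4·6+4·0 = 24
gcd(3,6,4,4) = 1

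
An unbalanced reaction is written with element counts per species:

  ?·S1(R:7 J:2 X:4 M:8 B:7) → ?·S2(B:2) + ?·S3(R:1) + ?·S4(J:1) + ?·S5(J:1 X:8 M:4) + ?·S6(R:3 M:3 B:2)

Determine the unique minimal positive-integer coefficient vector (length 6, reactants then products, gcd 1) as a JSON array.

Coefficients: [2, 3, 2, 3, 1, 4]

R: 2·7 = 14 | 3·0+2·1+3·0+1·0+4·3 = 14
J: 2·2 = 4 | 3·0+2·0+3·1+1·1+4·0 = 4
X: 2·4 = 8 | 3·0+2·0+3·0+1·8+4·0 = 8
M: 2·8 = 16 | 3·0+2·0+3·0+1·4+4·3 = 16
B: 2·7 = 14 | 3·2+2·0+3·0+1·0+4·2 = 14
gcd(2,3,2,3,1,4) = 1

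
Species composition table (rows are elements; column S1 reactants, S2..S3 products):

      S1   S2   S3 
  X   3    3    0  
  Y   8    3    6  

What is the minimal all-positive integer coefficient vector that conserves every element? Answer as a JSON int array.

X: 6·3 = 18 | 6·3+5·0 = 18
Y: 6·8 = 48 | 6·3+5·6 = 48
gcd(6,6,5) = 1

Coefficients: [6, 6, 5]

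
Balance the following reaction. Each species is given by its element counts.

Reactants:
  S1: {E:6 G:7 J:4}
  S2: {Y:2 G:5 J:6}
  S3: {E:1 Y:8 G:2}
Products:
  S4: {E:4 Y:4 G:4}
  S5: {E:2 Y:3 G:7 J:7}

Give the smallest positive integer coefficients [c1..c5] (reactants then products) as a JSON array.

E: 3·6+5·0+2·1 = 20 | 2·4+6·2 = 20
Y: 3·0+5·2+2·8 = 26 | 2·4+6·3 = 26
G: 3·7+5·5+2·2 = 50 | 2·4+6·7 = 50
J: 3·4+5·6+2·0 = 42 | 2·0+6·7 = 42
gcd(3,5,2,2,6) = 1

Coefficients: [3, 5, 2, 2, 6]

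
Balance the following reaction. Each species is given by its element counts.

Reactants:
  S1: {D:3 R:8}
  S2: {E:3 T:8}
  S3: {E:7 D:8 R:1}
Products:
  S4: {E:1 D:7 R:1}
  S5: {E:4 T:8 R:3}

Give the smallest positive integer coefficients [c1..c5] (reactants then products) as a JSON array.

E: 2·0+5·3+1·7 = 22 | 2·1+5·4 = 22
T: 2·0+5·8+1·0 = 40 | 2·0+5·8 = 40
D: 2·3+5·0+1·8 = 14 | 2·7+5·0 = 14
R: 2·8+5·0+1·1 = 17 | 2·1+5·3 = 17
gcd(2,5,1,2,5) = 1

Coefficients: [2, 5, 1, 2, 5]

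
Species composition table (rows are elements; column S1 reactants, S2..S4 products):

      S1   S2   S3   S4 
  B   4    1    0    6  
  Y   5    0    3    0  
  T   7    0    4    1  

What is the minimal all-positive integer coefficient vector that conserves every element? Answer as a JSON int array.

B: 3·4 = 12 | 6·1+5·0+1·6 = 12
Y: 3·5 = 15 | 6·0+5·3+1·0 = 15
T: 3·7 = 21 | 6·0+5·4+1·1 = 21
gcd(3,6,5,1) = 1

Coefficients: [3, 6, 5, 1]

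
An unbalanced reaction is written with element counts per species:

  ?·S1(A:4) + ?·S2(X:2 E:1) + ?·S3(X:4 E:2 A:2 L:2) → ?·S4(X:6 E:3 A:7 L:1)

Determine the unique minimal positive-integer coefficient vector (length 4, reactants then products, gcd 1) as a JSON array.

Coefficients: [3, 4, 1, 2]

X: 3·0+4·2+1·4 = 12 | 2·6 = 12
E: 3·0+4·1+1·2 = 6 | 2·3 = 6
A: 3·4+4·0+1·2 = 14 | 2·7 = 14
L: 3·0+4·0+1·2 = 2 | 2·1 = 2
gcd(3,4,1,2) = 1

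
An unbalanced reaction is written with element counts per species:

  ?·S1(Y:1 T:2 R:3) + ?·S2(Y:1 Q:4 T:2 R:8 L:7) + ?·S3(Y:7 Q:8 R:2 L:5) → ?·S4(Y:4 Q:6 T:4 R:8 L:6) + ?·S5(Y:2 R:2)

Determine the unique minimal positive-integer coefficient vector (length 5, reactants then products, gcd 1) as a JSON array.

Coefficients: [6, 2, 2, 4, 3]

Y: 6·1+2·1+2·7 = 22 | 4·4+3·2 = 22
Q: 6·0+2·4+2·8 = 24 | 4·6+3·0 = 24
T: 6·2+2·2+2·0 = 16 | 4·4+3·0 = 16
R: 6·3+2·8+2·2 = 38 | 4·8+3·2 = 38
L: 6·0+2·7+2·5 = 24 | 4·6+3·0 = 24
gcd(6,2,2,4,3) = 1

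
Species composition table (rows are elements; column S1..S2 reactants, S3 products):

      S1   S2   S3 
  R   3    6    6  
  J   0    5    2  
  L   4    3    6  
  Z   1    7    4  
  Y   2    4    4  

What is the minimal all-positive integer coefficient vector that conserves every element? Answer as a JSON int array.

R: 6·3+2·6 = 30 | 5·6 = 30
J: 6·0+2·5 = 10 | 5·2 = 10
L: 6·4+2·3 = 30 | 5·6 = 30
Z: 6·1+2·7 = 20 | 5·4 = 20
Y: 6·2+2·4 = 20 | 5·4 = 20
gcd(6,2,5) = 1

Coefficients: [6, 2, 5]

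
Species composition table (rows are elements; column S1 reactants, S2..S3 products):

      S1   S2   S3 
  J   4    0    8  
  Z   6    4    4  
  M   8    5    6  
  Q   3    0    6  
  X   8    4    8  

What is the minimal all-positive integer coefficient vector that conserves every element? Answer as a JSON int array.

J: 2·4 = 8 | 2·0+1·8 = 8
Z: 2·6 = 12 | 2·4+1·4 = 12
M: 2·8 = 16 | 2·5+1·6 = 16
Q: 2·3 = 6 | 2·0+1·6 = 6
X: 2·8 = 16 | 2·4+1·8 = 16
gcd(2,2,1) = 1

Coefficients: [2, 2, 1]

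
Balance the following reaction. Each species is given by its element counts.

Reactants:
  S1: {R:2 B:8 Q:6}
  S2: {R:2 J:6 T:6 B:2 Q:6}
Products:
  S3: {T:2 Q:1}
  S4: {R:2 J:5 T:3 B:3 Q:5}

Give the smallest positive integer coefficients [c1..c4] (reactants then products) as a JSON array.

Coefficients: [1, 5, 6, 6]

R: 1·2+5·2 = 12 | 6·0+6·2 = 12
J: 1·0+5·6 = 30 | 6·0+6·5 = 30
T: 1·0+5·6 = 30 | 6·2+6·3 = 30
B: 1·8+5·2 = 18 | 6·0+6·3 = 18
Q: 1·6+5·6 = 36 | 6·1+6·5 = 36
gcd(1,5,6,6) = 1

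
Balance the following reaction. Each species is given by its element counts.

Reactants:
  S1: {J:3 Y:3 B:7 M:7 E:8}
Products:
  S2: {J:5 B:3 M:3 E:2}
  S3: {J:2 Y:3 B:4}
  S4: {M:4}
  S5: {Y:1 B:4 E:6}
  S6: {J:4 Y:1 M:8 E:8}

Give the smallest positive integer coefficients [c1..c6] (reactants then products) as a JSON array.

J: 5·3 = 15 | 1·5+3·2+6·0+5·0+1·4 = 15
Y: 5·3 = 15 | 1·0+3·3+6·0+5·1+1·1 = 15
B: 5·7 = 35 | 1·3+3·4+6·0+5·4+1·0 = 35
M: 5·7 = 35 | 1·3+3·0+6·4+5·0+1·8 = 35
E: 5·8 = 40 | 1·2+3·0+6·0+5·6+1·8 = 40
gcd(5,1,3,6,5,1) = 1

Coefficients: [5, 1, 3, 6, 5, 1]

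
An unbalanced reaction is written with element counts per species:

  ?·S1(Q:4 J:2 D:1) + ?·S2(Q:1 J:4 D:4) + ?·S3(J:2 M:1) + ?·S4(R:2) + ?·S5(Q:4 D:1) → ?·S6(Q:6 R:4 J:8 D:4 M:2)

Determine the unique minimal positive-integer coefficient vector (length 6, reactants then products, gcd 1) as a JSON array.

Q: 2·4+2·1+6·0+6·0+2·4 = 18 | 3·6 = 18
R: 2·0+2·0+6·0+6·2+2·0 = 12 | 3·4 = 12
J: 2·2+2·4+6·2+6·0+2·0 = 24 | 3·8 = 24
D: 2·1+2·4+6·0+6·0+2·1 = 12 | 3·4 = 12
M: 2·0+2·0+6·1+6·0+2·0 = 6 | 3·2 = 6
gcd(2,2,6,6,2,3) = 1

Coefficients: [2, 2, 6, 6, 2, 3]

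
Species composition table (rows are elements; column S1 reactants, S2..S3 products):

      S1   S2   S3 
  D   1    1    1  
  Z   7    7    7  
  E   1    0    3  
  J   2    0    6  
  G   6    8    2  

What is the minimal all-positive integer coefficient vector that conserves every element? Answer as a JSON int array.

Coefficients: [3, 2, 1]

D: 3·1 = 3 | 2·1+1·1 = 3
Z: 3·7 = 21 | 2·7+1·7 = 21
E: 3·1 = 3 | 2·0+1·3 = 3
J: 3·2 = 6 | 2·0+1·6 = 6
G: 3·6 = 18 | 2·8+1·2 = 18
gcd(3,2,1) = 1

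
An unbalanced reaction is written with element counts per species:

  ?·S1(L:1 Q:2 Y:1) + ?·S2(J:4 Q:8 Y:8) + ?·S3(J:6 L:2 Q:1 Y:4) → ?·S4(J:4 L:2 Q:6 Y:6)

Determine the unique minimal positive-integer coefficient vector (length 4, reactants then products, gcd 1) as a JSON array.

Coefficients: [6, 2, 2, 5]

J: 6·0+2·4+2·6 = 20 | 5·4 = 20
L: 6·1+2·0+2·2 = 10 | 5·2 = 10
Q: 6·2+2·8+2·1 = 30 | 5·6 = 30
Y: 6·1+2·8+2·4 = 30 | 5·6 = 30
gcd(6,2,2,5) = 1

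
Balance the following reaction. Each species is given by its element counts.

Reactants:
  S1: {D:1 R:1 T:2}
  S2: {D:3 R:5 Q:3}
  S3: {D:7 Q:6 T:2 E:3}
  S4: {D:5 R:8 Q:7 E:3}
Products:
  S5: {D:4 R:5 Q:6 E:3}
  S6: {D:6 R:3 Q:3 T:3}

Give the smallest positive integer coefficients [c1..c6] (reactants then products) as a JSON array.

Coefficients: [3, 3, 3, 3, 6, 4]

D: 3·1+3·3+3·7+3·5 = 48 | 6·4+4·6 = 48
R: 3·1+3·5+3·0+3·8 = 42 | 6·5+4·3 = 42
Q: 3·0+3·3+3·6+3·7 = 48 | 6·6+4·3 = 48
T: 3·2+3·0+3·2+3·0 = 12 | 6·0+4·3 = 12
E: 3·0+3·0+3·3+3·3 = 18 | 6·3+4·0 = 18
gcd(3,3,3,3,6,4) = 1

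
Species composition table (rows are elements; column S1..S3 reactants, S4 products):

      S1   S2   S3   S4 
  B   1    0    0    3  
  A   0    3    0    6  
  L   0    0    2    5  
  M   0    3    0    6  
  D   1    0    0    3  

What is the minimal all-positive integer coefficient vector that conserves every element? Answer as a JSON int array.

Coefficients: [6, 4, 5, 2]

B: 6·1+4·0+5·0 = 6 | 2·3 = 6
A: 6·0+4·3+5·0 = 12 | 2·6 = 12
L: 6·0+4·0+5·2 = 10 | 2·5 = 10
M: 6·0+4·3+5·0 = 12 | 2·6 = 12
D: 6·1+4·0+5·0 = 6 | 2·3 = 6
gcd(6,4,5,2) = 1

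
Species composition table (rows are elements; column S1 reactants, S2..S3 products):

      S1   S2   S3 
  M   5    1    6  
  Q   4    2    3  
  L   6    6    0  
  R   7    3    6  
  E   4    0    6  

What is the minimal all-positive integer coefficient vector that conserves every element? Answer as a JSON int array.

Coefficients: [3, 3, 2]

M: 3·5 = 15 | 3·1+2·6 = 15
Q: 3·4 = 12 | 3·2+2·3 = 12
L: 3·6 = 18 | 3·6+2·0 = 18
R: 3·7 = 21 | 3·3+2·6 = 21
E: 3·4 = 12 | 3·0+2·6 = 12
gcd(3,3,2) = 1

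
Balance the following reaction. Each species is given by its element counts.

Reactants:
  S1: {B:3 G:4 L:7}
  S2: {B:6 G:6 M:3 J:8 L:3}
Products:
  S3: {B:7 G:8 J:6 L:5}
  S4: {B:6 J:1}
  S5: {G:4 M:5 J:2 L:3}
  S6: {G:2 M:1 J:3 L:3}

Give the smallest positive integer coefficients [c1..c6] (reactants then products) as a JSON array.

B: 3·3+5·6 = 39 | 3·7+3·6+2·0+5·0 = 39
G: 3·4+5·6 = 42 | 3·8+3·0+2·4+5·2 = 42
M: 3·0+5·3 = 15 | 3·0+3·0+2·5+5·1 = 15
J: 3·0+5·8 = 40 | 3·6+3·1+2·2+5·3 = 40
L: 3·7+5·3 = 36 | 3·5+3·0+2·3+5·3 = 36
gcd(3,5,3,3,2,5) = 1

Coefficients: [3, 5, 3, 3, 2, 5]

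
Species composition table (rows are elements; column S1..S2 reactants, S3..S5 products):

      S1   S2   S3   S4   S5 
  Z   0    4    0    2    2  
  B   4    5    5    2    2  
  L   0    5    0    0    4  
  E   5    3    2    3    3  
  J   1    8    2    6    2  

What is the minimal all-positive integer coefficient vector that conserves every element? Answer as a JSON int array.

Coefficients: [4, 4, 4, 3, 5]

Z: 4·0+4·4 = 16 | 4·0+3·2+5·2 = 16
B: 4·4+4·5 = 36 | 4·5+3·2+5·2 = 36
L: 4·0+4·5 = 20 | 4·0+3·0+5·4 = 20
E: 4·5+4·3 = 32 | 4·2+3·3+5·3 = 32
J: 4·1+4·8 = 36 | 4·2+3·6+5·2 = 36
gcd(4,4,4,3,5) = 1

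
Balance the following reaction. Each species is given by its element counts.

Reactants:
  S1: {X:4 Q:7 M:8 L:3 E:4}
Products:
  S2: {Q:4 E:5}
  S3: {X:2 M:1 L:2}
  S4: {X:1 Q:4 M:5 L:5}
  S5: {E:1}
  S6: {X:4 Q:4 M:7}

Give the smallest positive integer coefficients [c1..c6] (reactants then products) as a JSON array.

Coefficients: [4, 2, 1, 2, 6, 3]

X: 4·4 = 16 | 2·0+1·2+2·1+6·0+3·4 = 16
Q: 4·7 = 28 | 2·4+1·0+2·4+6·0+3·4 = 28
M: 4·8 = 32 | 2·0+1·1+2·5+6·0+3·7 = 32
L: 4·3 = 12 | 2·0+1·2+2·5+6·0+3·0 = 12
E: 4·4 = 16 | 2·5+1·0+2·0+6·1+3·0 = 16
gcd(4,2,1,2,6,3) = 1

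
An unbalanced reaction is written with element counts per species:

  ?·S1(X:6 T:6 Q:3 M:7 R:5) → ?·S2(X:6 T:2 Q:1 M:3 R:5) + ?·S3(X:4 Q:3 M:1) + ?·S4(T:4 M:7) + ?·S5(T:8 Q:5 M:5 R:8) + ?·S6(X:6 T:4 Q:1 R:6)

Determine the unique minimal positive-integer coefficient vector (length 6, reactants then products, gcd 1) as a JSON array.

Coefficients: [6, 2, 3, 4, 1, 2]

X: 6·6 = 36 | 2·6+3·4+4·0+1·0+2·6 = 36
T: 6·6 = 36 | 2·2+3·0+4·4+1·8+2·4 = 36
Q: 6·3 = 18 | 2·1+3·3+4·0+1·5+2·1 = 18
M: 6·7 = 42 | 2·3+3·1+4·7+1·5+2·0 = 42
R: 6·5 = 30 | 2·5+3·0+4·0+1·8+2·6 = 30
gcd(6,2,3,4,1,2) = 1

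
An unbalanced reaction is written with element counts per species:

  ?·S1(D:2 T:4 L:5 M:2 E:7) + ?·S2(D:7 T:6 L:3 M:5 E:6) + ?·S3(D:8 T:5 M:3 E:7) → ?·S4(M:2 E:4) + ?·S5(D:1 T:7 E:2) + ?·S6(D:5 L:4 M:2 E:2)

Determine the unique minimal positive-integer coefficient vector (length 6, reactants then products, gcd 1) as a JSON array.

Coefficients: [3, 3, 1, 6, 5, 6]

D: 3·2+3·7+1·8 = 35 | 6·0+5·1+6·5 = 35
T: 3·4+3·6+1·5 = 35 | 6·0+5·7+6·0 = 35
L: 3·5+3·3+1·0 = 24 | 6·0+5·0+6·4 = 24
M: 3·2+3·5+1·3 = 24 | 6·2+5·0+6·2 = 24
E: 3·7+3·6+1·7 = 46 | 6·4+5·2+6·2 = 46
gcd(3,3,1,6,5,6) = 1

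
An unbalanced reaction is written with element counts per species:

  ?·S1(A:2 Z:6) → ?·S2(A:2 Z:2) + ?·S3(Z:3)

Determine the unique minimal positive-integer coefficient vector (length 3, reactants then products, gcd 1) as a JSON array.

A: 3·2 = 6 | 3·2+4·0 = 6
Z: 3·6 = 18 | 3·2+4·3 = 18
gcd(3,3,4) = 1

Coefficients: [3, 3, 4]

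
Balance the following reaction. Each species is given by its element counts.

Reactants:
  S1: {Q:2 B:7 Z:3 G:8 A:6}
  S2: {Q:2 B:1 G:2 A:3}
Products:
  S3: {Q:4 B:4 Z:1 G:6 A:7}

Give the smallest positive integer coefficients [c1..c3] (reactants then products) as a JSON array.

Coefficients: [1, 5, 3]

Q: 1·2+5·2 = 12 | 3·4 = 12
B: 1·7+5·1 = 12 | 3·4 = 12
Z: 1·3+5·0 = 3 | 3·1 = 3
G: 1·8+5·2 = 18 | 3·6 = 18
A: 1·6+5·3 = 21 | 3·7 = 21
gcd(1,5,3) = 1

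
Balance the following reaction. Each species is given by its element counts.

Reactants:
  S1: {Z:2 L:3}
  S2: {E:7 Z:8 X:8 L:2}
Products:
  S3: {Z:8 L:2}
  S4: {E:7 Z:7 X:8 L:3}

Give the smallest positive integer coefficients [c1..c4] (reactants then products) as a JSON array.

Coefficients: [2, 4, 1, 4]

E: 2·0+4·7 = 28 | 1·0+4·7 = 28
Z: 2·2+4·8 = 36 | 1·8+4·7 = 36
X: 2·0+4·8 = 32 | 1·0+4·8 = 32
L: 2·3+4·2 = 14 | 1·2+4·3 = 14
gcd(2,4,1,4) = 1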